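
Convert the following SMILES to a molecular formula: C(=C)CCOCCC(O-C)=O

Heavy atoms from the SMILES: 8 C, 3 O.
Implicit hydrogens by atom environment:
  5 × C: 2 H each → 10
  3 × O: no H
  1 × C: 3 H
  1 × C: 1 H
  1 × C: no H
  Total hydrogens = 14.
Molecular formula: C8H14O3

C8H14O3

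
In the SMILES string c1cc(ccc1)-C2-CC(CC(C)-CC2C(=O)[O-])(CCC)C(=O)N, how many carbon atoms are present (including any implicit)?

19

The symbol for carbon appears 19 times in the SMILES. Lowercase c denotes aromatic carbon and counts toward C.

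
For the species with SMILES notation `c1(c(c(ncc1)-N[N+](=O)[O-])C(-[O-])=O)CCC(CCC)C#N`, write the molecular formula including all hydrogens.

Heavy atoms from the SMILES: 13 C, 4 N, 4 O.
Implicit hydrogens by atom environment:
  4 × C: 2 H each → 8
  3 × C (aromatic): no H
  2 × C (aromatic): 1 H each → 2
  2 × C: no H
  2 × O: no H
  2 × O (charge -1): no H
  1 × C: 3 H
  1 × C: 1 H
  1 × N: 1 H
  1 × N (aromatic): no H
  1 × N (charge +1): no H
  1 × N: no H
  Total hydrogens = 15.
Net charge -1.
Molecular formula: C13H15N4O4-

C13H15N4O4-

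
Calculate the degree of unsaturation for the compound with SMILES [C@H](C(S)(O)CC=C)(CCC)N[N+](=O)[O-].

Molecular formula from the SMILES: C8H16N2O3S.
DoU = (2C + 2 + N − H − X)/2 = (2·8 + 2 + 2 − 16 − 0)/2 = 4/2 = 2.
(Structurally: 0 ring(s) + 2 π bond(s) = 2.)

2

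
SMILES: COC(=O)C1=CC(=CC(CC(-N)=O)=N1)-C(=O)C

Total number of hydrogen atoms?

Hydrogens are implicit in SMILES; fill each atom to its normal valence:
  4 × O: no H
  3 × C (aromatic): no H
  3 × C: no H
  2 × C: 3 H each → 6
  2 × C (aromatic): 1 H each → 2
  1 × C: 2 H
  1 × N: 2 H
  1 × N (aromatic): no H
  Total hydrogens = 12.

12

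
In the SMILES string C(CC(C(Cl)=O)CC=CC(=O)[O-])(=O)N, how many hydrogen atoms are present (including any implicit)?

9

Hydrogens are implicit in SMILES; fill each atom to its normal valence:
  3 × C: 1 H each → 3
  3 × C: no H
  3 × O: no H
  2 × C: 2 H each → 4
  1 × Cl: no H
  1 × N: 2 H
  1 × O (charge -1): no H
  Total hydrogens = 9.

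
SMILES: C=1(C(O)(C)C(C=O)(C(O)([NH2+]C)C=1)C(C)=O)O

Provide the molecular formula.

C10H16NO5+

Heavy atoms from the SMILES: 10 C, 1 N, 5 O.
Implicit hydrogens by atom environment:
  5 × C: no H
  3 × C: 3 H each → 9
  3 × O: 1 H each → 3
  2 × C: 1 H each → 2
  2 × O: no H
  1 × N (charge +1): 2 H
  Total hydrogens = 16.
Net charge +1.
Molecular formula: C10H16NO5+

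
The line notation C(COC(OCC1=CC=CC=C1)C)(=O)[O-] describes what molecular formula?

C11H13O4-

Heavy atoms from the SMILES: 11 C, 4 O.
Implicit hydrogens by atom environment:
  5 × C (aromatic): 1 H each → 5
  3 × O: no H
  2 × C: 2 H each → 4
  1 × C: 3 H
  1 × C: 1 H
  1 × C (aromatic): no H
  1 × C: no H
  1 × O (charge -1): no H
  Total hydrogens = 13.
Net charge -1.
Molecular formula: C11H13O4-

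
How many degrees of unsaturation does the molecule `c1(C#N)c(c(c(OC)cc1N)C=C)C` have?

7

Molecular formula from the SMILES: C11H12N2O.
DoU = (2C + 2 + N − H − X)/2 = (2·11 + 2 + 2 − 12 − 0)/2 = 14/2 = 7.
(Structurally: 1 ring(s) + 6 π bond(s) = 7.)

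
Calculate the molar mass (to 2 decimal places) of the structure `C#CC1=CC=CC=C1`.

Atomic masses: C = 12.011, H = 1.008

Molecular formula: C8H6.
M = 8×12.011 + 6×1.008 = 102.14 g/mol.

102.14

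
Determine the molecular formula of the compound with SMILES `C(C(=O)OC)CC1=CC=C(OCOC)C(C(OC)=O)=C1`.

C14H18O6

Heavy atoms from the SMILES: 14 C, 6 O.
Implicit hydrogens by atom environment:
  6 × O: no H
  3 × C: 3 H each → 9
  3 × C: 2 H each → 6
  3 × C (aromatic): 1 H each → 3
  3 × C (aromatic): no H
  2 × C: no H
  Total hydrogens = 18.
Molecular formula: C14H18O6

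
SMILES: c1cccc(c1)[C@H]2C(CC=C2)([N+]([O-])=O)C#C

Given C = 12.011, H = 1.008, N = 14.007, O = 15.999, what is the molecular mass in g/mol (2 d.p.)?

Molecular formula: C13H11NO2.
M = 13×12.011 + 11×1.008 + 1×14.007 + 2×15.999 = 213.24 g/mol.

213.24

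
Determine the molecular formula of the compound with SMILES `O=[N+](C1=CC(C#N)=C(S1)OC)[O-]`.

Heavy atoms from the SMILES: 6 C, 2 N, 3 O, 1 S.
Implicit hydrogens by atom environment:
  3 × C (aromatic): no H
  2 × O: no H
  1 × C: 3 H
  1 × C (aromatic): 1 H
  1 × C: no H
  1 × N: no H
  1 × N (charge +1): no H
  1 × O (charge -1): no H
  1 × S (aromatic): no H
  Total hydrogens = 4.
Molecular formula: C6H4N2O3S

C6H4N2O3S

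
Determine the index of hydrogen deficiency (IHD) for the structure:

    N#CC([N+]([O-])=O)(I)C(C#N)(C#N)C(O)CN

7

Molecular formula from the SMILES: C7H6IN5O3.
DoU = (2C + 2 + N − H − X)/2 = (2·7 + 2 + 5 − 6 − 1)/2 = 14/2 = 7.
(Structurally: 0 ring(s) + 7 π bond(s) = 7.)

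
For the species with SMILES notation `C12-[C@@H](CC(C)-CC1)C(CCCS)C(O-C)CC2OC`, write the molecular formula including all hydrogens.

Heavy atoms from the SMILES: 16 C, 2 O, 1 S.
Implicit hydrogens by atom environment:
  7 × C: 2 H each → 14
  6 × C: 1 H each → 6
  3 × C: 3 H each → 9
  2 × O: no H
  1 × S: 1 H
  Total hydrogens = 30.
Molecular formula: C16H30O2S

C16H30O2S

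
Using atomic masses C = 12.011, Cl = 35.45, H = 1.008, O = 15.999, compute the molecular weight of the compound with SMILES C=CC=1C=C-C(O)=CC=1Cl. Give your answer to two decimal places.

154.59

Molecular formula: C8H7ClO.
M = 8×12.011 + 1×35.45 + 7×1.008 + 1×15.999 = 154.59 g/mol.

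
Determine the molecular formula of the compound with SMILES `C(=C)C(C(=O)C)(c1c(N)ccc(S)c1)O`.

C11H13NO2S

Heavy atoms from the SMILES: 11 C, 1 N, 2 O, 1 S.
Implicit hydrogens by atom environment:
  3 × C (aromatic): 1 H each → 3
  3 × C (aromatic): no H
  2 × C: no H
  1 × C: 3 H
  1 × C: 2 H
  1 × C: 1 H
  1 × N: 2 H
  1 × O: 1 H
  1 × O: no H
  1 × S: 1 H
  Total hydrogens = 13.
Molecular formula: C11H13NO2S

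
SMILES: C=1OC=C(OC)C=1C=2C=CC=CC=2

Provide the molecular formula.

Heavy atoms from the SMILES: 11 C, 2 O.
Implicit hydrogens by atom environment:
  7 × C (aromatic): 1 H each → 7
  3 × C (aromatic): no H
  1 × C: 3 H
  1 × O (aromatic): no H
  1 × O: no H
  Total hydrogens = 10.
Molecular formula: C11H10O2

C11H10O2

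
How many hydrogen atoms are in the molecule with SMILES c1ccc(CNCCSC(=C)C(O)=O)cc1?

Hydrogens are implicit in SMILES; fill each atom to its normal valence:
  5 × C (aromatic): 1 H each → 5
  4 × C: 2 H each → 8
  2 × C: no H
  1 × C (aromatic): no H
  1 × N: 1 H
  1 × O: 1 H
  1 × O: no H
  1 × S: no H
  Total hydrogens = 15.

15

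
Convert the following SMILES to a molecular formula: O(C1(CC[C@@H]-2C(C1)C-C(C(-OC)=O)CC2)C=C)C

Heavy atoms from the SMILES: 15 C, 3 O.
Implicit hydrogens by atom environment:
  7 × C: 2 H each → 14
  4 × C: 1 H each → 4
  3 × O: no H
  2 × C: 3 H each → 6
  2 × C: no H
  Total hydrogens = 24.
Molecular formula: C15H24O3

C15H24O3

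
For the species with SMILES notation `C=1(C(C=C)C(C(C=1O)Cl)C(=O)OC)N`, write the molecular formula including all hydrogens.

C9H12ClNO3

Heavy atoms from the SMILES: 9 C, 1 Cl, 1 N, 3 O.
Implicit hydrogens by atom environment:
  4 × C: 1 H each → 4
  3 × C: no H
  2 × O: no H
  1 × C: 3 H
  1 × C: 2 H
  1 × Cl: no H
  1 × N: 2 H
  1 × O: 1 H
  Total hydrogens = 12.
Molecular formula: C9H12ClNO3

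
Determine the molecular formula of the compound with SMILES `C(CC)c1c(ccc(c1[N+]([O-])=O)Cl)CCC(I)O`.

Heavy atoms from the SMILES: 12 C, 1 Cl, 1 I, 1 N, 3 O.
Implicit hydrogens by atom environment:
  4 × C: 2 H each → 8
  4 × C (aromatic): no H
  2 × C (aromatic): 1 H each → 2
  1 × C: 3 H
  1 × C: 1 H
  1 × Cl: no H
  1 × I: no H
  1 × N (charge +1): no H
  1 × O: 1 H
  1 × O: no H
  1 × O (charge -1): no H
  Total hydrogens = 15.
Molecular formula: C12H15ClINO3

C12H15ClINO3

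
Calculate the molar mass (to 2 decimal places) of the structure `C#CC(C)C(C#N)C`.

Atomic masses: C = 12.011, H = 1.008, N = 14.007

107.16

Molecular formula: C7H9N.
M = 7×12.011 + 9×1.008 + 1×14.007 = 107.16 g/mol.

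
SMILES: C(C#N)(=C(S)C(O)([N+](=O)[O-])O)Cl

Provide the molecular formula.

C4H3ClN2O4S

Heavy atoms from the SMILES: 4 C, 1 Cl, 2 N, 4 O, 1 S.
Implicit hydrogens by atom environment:
  4 × C: no H
  2 × O: 1 H each → 2
  1 × Cl: no H
  1 × N: no H
  1 × N (charge +1): no H
  1 × O: no H
  1 × O (charge -1): no H
  1 × S: 1 H
  Total hydrogens = 3.
Molecular formula: C4H3ClN2O4S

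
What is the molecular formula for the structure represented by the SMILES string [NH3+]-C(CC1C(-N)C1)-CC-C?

C8H19N2+

Heavy atoms from the SMILES: 8 C, 2 N.
Implicit hydrogens by atom environment:
  4 × C: 2 H each → 8
  3 × C: 1 H each → 3
  1 × C: 3 H
  1 × N (charge +1): 3 H
  1 × N: 2 H
  Total hydrogens = 19.
Net charge +1.
Molecular formula: C8H19N2+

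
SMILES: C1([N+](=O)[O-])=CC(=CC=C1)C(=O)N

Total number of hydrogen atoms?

6

Hydrogens are implicit in SMILES; fill each atom to its normal valence:
  4 × C (aromatic): 1 H each → 4
  2 × C (aromatic): no H
  2 × O: no H
  1 × C: no H
  1 × N: 2 H
  1 × N (charge +1): no H
  1 × O (charge -1): no H
  Total hydrogens = 6.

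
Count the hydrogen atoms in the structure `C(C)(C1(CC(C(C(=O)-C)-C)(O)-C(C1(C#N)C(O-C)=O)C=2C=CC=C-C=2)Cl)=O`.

22

Hydrogens are implicit in SMILES; fill each atom to its normal valence:
  7 × C: no H
  5 × C (aromatic): 1 H each → 5
  4 × C: 3 H each → 12
  4 × O: no H
  2 × C: 1 H each → 2
  1 × C: 2 H
  1 × C (aromatic): no H
  1 × Cl: no H
  1 × N: no H
  1 × O: 1 H
  Total hydrogens = 22.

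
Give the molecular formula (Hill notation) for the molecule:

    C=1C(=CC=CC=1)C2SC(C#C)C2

Heavy atoms from the SMILES: 11 C, 1 S.
Implicit hydrogens by atom environment:
  5 × C (aromatic): 1 H each → 5
  3 × C: 1 H each → 3
  1 × C: 2 H
  1 × C: no H
  1 × C (aromatic): no H
  1 × S: no H
  Total hydrogens = 10.
Molecular formula: C11H10S

C11H10S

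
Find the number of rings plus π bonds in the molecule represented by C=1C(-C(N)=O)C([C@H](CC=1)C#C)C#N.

7

Molecular formula from the SMILES: C10H10N2O.
DoU = (2C + 2 + N − H − X)/2 = (2·10 + 2 + 2 − 10 − 0)/2 = 14/2 = 7.
(Structurally: 1 ring(s) + 6 π bond(s) = 7.)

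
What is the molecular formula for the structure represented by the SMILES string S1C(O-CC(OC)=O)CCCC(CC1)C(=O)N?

Heavy atoms from the SMILES: 11 C, 1 N, 4 O, 1 S.
Implicit hydrogens by atom environment:
  6 × C: 2 H each → 12
  4 × O: no H
  2 × C: 1 H each → 2
  2 × C: no H
  1 × C: 3 H
  1 × N: 2 H
  1 × S: no H
  Total hydrogens = 19.
Molecular formula: C11H19NO4S

C11H19NO4S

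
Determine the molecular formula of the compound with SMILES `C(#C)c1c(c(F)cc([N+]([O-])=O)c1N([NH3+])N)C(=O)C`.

Heavy atoms from the SMILES: 10 C, 1 F, 4 N, 3 O.
Implicit hydrogens by atom environment:
  5 × C (aromatic): no H
  2 × C: no H
  2 × O: no H
  1 × C: 3 H
  1 × C (aromatic): 1 H
  1 × C: 1 H
  1 × F: no H
  1 × N (charge +1): 3 H
  1 × N: 2 H
  1 × N: no H
  1 × N (charge +1): no H
  1 × O (charge -1): no H
  Total hydrogens = 10.
Net charge +1.
Molecular formula: C10H10FN4O3+

C10H10FN4O3+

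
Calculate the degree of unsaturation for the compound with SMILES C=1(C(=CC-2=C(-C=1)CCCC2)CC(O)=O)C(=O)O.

Molecular formula from the SMILES: C13H14O4.
DoU = (2C + 2 + N − H − X)/2 = (2·13 + 2 + 0 − 14 − 0)/2 = 14/2 = 7.
(Structurally: 2 ring(s) + 5 π bond(s) = 7.)

7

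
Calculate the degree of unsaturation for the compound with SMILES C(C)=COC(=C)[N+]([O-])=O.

3

Molecular formula from the SMILES: C5H7NO3.
DoU = (2C + 2 + N − H − X)/2 = (2·5 + 2 + 1 − 7 − 0)/2 = 6/2 = 3.
(Structurally: 0 ring(s) + 3 π bond(s) = 3.)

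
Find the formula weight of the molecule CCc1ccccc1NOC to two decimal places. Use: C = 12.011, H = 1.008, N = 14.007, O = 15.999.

Molecular formula: C9H13NO.
M = 9×12.011 + 13×1.008 + 1×14.007 + 1×15.999 = 151.21 g/mol.

151.21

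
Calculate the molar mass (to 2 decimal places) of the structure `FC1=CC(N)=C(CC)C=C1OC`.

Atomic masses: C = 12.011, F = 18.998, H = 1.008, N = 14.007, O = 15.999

169.20

Molecular formula: C9H12FNO.
M = 9×12.011 + 1×18.998 + 12×1.008 + 1×14.007 + 1×15.999 = 169.20 g/mol.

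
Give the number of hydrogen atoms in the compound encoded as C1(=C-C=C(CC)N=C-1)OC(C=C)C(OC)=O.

15

Hydrogens are implicit in SMILES; fill each atom to its normal valence:
  3 × C (aromatic): 1 H each → 3
  3 × O: no H
  2 × C: 3 H each → 6
  2 × C: 2 H each → 4
  2 × C: 1 H each → 2
  2 × C (aromatic): no H
  1 × C: no H
  1 × N (aromatic): no H
  Total hydrogens = 15.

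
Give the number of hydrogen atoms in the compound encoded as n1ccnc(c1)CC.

Hydrogens are implicit in SMILES; fill each atom to its normal valence:
  3 × C (aromatic): 1 H each → 3
  2 × N (aromatic): no H
  1 × C: 3 H
  1 × C: 2 H
  1 × C (aromatic): no H
  Total hydrogens = 8.

8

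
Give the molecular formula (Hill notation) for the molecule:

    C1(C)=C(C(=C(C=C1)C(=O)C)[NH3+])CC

Heavy atoms from the SMILES: 11 C, 1 N, 1 O.
Implicit hydrogens by atom environment:
  4 × C (aromatic): no H
  3 × C: 3 H each → 9
  2 × C (aromatic): 1 H each → 2
  1 × C: 2 H
  1 × C: no H
  1 × N (charge +1): 3 H
  1 × O: no H
  Total hydrogens = 16.
Net charge +1.
Molecular formula: C11H16NO+

C11H16NO+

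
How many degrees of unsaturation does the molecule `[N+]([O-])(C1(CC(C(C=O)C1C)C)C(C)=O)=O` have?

Molecular formula from the SMILES: C10H15NO4.
DoU = (2C + 2 + N − H − X)/2 = (2·10 + 2 + 1 − 15 − 0)/2 = 8/2 = 4.
(Structurally: 1 ring(s) + 3 π bond(s) = 4.)

4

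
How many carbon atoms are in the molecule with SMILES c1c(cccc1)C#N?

7

The symbol for carbon appears 7 times in the SMILES. Lowercase c denotes aromatic carbon and counts toward C.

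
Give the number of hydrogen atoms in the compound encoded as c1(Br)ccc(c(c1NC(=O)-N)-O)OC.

9

Hydrogens are implicit in SMILES; fill each atom to its normal valence:
  4 × C (aromatic): no H
  2 × C (aromatic): 1 H each → 2
  2 × O: no H
  1 × Br: no H
  1 × C: 3 H
  1 × C: no H
  1 × N: 2 H
  1 × N: 1 H
  1 × O: 1 H
  Total hydrogens = 9.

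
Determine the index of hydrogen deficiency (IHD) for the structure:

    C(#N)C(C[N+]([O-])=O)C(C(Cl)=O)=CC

5

Molecular formula from the SMILES: C7H7ClN2O3.
DoU = (2C + 2 + N − H − X)/2 = (2·7 + 2 + 2 − 7 − 1)/2 = 10/2 = 5.
(Structurally: 0 ring(s) + 5 π bond(s) = 5.)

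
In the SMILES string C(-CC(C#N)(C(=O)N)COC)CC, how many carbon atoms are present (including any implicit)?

The symbol for carbon appears 9 times in the SMILES.

9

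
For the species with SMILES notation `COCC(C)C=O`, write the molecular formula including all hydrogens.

Heavy atoms from the SMILES: 5 C, 2 O.
Implicit hydrogens by atom environment:
  2 × C: 3 H each → 6
  2 × C: 1 H each → 2
  2 × O: no H
  1 × C: 2 H
  Total hydrogens = 10.
Molecular formula: C5H10O2

C5H10O2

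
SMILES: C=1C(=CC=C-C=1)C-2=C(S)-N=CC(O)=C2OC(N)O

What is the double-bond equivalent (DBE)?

Molecular formula from the SMILES: C12H12N2O3S.
DoU = (2C + 2 + N − H − X)/2 = (2·12 + 2 + 2 − 12 − 0)/2 = 16/2 = 8.
(Structurally: 2 ring(s) + 6 π bond(s) = 8.)

8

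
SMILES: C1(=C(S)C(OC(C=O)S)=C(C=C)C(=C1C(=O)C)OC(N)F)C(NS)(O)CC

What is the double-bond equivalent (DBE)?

7

Molecular formula from the SMILES: C16H21FN2O5S3.
DoU = (2C + 2 + N − H − X)/2 = (2·16 + 2 + 2 − 21 − 1)/2 = 14/2 = 7.
(Structurally: 1 ring(s) + 6 π bond(s) = 7.)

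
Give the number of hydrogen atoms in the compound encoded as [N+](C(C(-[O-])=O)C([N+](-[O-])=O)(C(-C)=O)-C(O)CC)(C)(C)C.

20

Hydrogens are implicit in SMILES; fill each atom to its normal valence:
  5 × C: 3 H each → 15
  3 × C: no H
  3 × O: no H
  2 × C: 1 H each → 2
  2 × N (charge +1): no H
  2 × O (charge -1): no H
  1 × C: 2 H
  1 × O: 1 H
  Total hydrogens = 20.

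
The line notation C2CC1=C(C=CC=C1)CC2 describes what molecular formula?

Heavy atoms from the SMILES: 10 C.
Implicit hydrogens by atom environment:
  4 × C: 2 H each → 8
  4 × C (aromatic): 1 H each → 4
  2 × C (aromatic): no H
  Total hydrogens = 12.
Molecular formula: C10H12

C10H12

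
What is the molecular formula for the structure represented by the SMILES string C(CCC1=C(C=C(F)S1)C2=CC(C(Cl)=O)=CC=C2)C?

C15H14ClFOS

Heavy atoms from the SMILES: 15 C, 1 Cl, 1 F, 1 O, 1 S.
Implicit hydrogens by atom environment:
  5 × C (aromatic): 1 H each → 5
  5 × C (aromatic): no H
  3 × C: 2 H each → 6
  1 × C: 3 H
  1 × C: no H
  1 × Cl: no H
  1 × F: no H
  1 × O: no H
  1 × S (aromatic): no H
  Total hydrogens = 14.
Molecular formula: C15H14ClFOS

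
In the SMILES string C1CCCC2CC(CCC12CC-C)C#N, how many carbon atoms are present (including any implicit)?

14

The symbol for carbon appears 14 times in the SMILES.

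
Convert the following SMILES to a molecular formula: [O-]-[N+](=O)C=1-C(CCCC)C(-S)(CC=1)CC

C11H19NO2S

Heavy atoms from the SMILES: 11 C, 1 N, 2 O, 1 S.
Implicit hydrogens by atom environment:
  5 × C: 2 H each → 10
  2 × C: 3 H each → 6
  2 × C: 1 H each → 2
  2 × C: no H
  1 × N (charge +1): no H
  1 × O: no H
  1 × O (charge -1): no H
  1 × S: 1 H
  Total hydrogens = 19.
Molecular formula: C11H19NO2S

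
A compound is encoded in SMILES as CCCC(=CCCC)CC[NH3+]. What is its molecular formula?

Heavy atoms from the SMILES: 10 C, 1 N.
Implicit hydrogens by atom environment:
  6 × C: 2 H each → 12
  2 × C: 3 H each → 6
  1 × C: 1 H
  1 × C: no H
  1 × N (charge +1): 3 H
  Total hydrogens = 22.
Net charge +1.
Molecular formula: C10H22N+

C10H22N+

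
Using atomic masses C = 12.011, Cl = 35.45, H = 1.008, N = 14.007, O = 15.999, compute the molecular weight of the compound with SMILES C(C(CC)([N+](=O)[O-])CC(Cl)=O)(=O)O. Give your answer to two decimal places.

209.58

Molecular formula: C6H8ClNO5.
M = 6×12.011 + 1×35.45 + 8×1.008 + 1×14.007 + 5×15.999 = 209.58 g/mol.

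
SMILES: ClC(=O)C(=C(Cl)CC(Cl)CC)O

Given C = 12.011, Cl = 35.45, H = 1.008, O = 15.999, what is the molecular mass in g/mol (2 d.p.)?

Molecular formula: C7H9Cl3O2.
M = 7×12.011 + 3×35.45 + 9×1.008 + 2×15.999 = 231.50 g/mol.

231.50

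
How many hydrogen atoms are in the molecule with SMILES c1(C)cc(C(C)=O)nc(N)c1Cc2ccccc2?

Hydrogens are implicit in SMILES; fill each atom to its normal valence:
  6 × C (aromatic): 1 H each → 6
  5 × C (aromatic): no H
  2 × C: 3 H each → 6
  1 × C: 2 H
  1 × C: no H
  1 × N: 2 H
  1 × N (aromatic): no H
  1 × O: no H
  Total hydrogens = 16.

16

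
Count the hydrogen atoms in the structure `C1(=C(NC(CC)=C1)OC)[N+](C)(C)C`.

19

Hydrogens are implicit in SMILES; fill each atom to its normal valence:
  5 × C: 3 H each → 15
  3 × C (aromatic): no H
  1 × C: 2 H
  1 × C (aromatic): 1 H
  1 × N (aromatic): 1 H
  1 × N (charge +1): no H
  1 × O: no H
  Total hydrogens = 19.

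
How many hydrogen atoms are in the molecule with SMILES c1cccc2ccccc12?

8

Hydrogens are implicit in SMILES; fill each atom to its normal valence:
  8 × C (aromatic): 1 H each → 8
  2 × C (aromatic): no H
  Total hydrogens = 8.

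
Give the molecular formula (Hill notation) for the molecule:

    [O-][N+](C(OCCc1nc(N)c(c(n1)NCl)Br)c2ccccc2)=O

C13H13BrClN5O3

Heavy atoms from the SMILES: 1 Br, 13 C, 1 Cl, 5 N, 3 O.
Implicit hydrogens by atom environment:
  5 × C (aromatic): 1 H each → 5
  5 × C (aromatic): no H
  2 × C: 2 H each → 4
  2 × N (aromatic): no H
  2 × O: no H
  1 × Br: no H
  1 × C: 1 H
  1 × Cl: no H
  1 × N: 2 H
  1 × N: 1 H
  1 × N (charge +1): no H
  1 × O (charge -1): no H
  Total hydrogens = 13.
Molecular formula: C13H13BrClN5O3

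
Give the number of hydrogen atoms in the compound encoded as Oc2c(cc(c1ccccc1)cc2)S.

Hydrogens are implicit in SMILES; fill each atom to its normal valence:
  8 × C (aromatic): 1 H each → 8
  4 × C (aromatic): no H
  1 × O: 1 H
  1 × S: 1 H
  Total hydrogens = 10.

10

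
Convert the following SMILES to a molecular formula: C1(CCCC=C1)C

Heavy atoms from the SMILES: 7 C.
Implicit hydrogens by atom environment:
  3 × C: 2 H each → 6
  3 × C: 1 H each → 3
  1 × C: 3 H
  Total hydrogens = 12.
Molecular formula: C7H12

C7H12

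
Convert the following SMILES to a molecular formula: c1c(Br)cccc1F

C6H4BrF

Heavy atoms from the SMILES: 1 Br, 6 C, 1 F.
Implicit hydrogens by atom environment:
  4 × C (aromatic): 1 H each → 4
  2 × C (aromatic): no H
  1 × Br: no H
  1 × F: no H
  Total hydrogens = 4.
Molecular formula: C6H4BrF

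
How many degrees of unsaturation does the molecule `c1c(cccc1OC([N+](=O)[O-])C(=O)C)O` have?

6

Molecular formula from the SMILES: C9H9NO5.
DoU = (2C + 2 + N − H − X)/2 = (2·9 + 2 + 1 − 9 − 0)/2 = 12/2 = 6.
(Structurally: 1 ring(s) + 5 π bond(s) = 6.)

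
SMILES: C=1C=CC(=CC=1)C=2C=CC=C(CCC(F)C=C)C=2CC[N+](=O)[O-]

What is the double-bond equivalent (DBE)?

Molecular formula from the SMILES: C19H20FNO2.
DoU = (2C + 2 + N − H − X)/2 = (2·19 + 2 + 1 − 20 − 1)/2 = 20/2 = 10.
(Structurally: 2 ring(s) + 8 π bond(s) = 10.)

10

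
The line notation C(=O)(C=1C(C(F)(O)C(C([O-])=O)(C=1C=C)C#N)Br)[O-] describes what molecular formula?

[C10H5BrFNO5]2-

Heavy atoms from the SMILES: 1 Br, 10 C, 1 F, 1 N, 5 O.
Implicit hydrogens by atom environment:
  7 × C: no H
  2 × C: 1 H each → 2
  2 × O: no H
  2 × O (charge -1): no H
  1 × Br: no H
  1 × C: 2 H
  1 × F: no H
  1 × N: no H
  1 × O: 1 H
  Total hydrogens = 5.
Net charge -2.
Molecular formula: [C10H5BrFNO5]2-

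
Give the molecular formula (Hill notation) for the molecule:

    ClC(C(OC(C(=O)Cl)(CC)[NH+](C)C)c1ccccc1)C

Heavy atoms from the SMILES: 15 C, 2 Cl, 1 N, 2 O.
Implicit hydrogens by atom environment:
  5 × C (aromatic): 1 H each → 5
  4 × C: 3 H each → 12
  2 × C: 1 H each → 2
  2 × C: no H
  2 × Cl: no H
  2 × O: no H
  1 × C: 2 H
  1 × C (aromatic): no H
  1 × N (charge +1): 1 H
  Total hydrogens = 22.
Net charge +1.
Molecular formula: C15H22Cl2NO2+

C15H22Cl2NO2+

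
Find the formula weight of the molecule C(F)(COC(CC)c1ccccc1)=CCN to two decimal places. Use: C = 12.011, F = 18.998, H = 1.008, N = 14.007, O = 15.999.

Molecular formula: C13H18FNO.
M = 13×12.011 + 1×18.998 + 18×1.008 + 1×14.007 + 1×15.999 = 223.29 g/mol.

223.29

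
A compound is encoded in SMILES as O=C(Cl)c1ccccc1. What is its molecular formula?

Heavy atoms from the SMILES: 7 C, 1 Cl, 1 O.
Implicit hydrogens by atom environment:
  5 × C (aromatic): 1 H each → 5
  1 × C (aromatic): no H
  1 × C: no H
  1 × Cl: no H
  1 × O: no H
  Total hydrogens = 5.
Molecular formula: C7H5ClO

C7H5ClO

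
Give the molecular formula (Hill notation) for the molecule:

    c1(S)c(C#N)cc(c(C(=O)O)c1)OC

Heavy atoms from the SMILES: 9 C, 1 N, 3 O, 1 S.
Implicit hydrogens by atom environment:
  4 × C (aromatic): no H
  2 × C (aromatic): 1 H each → 2
  2 × C: no H
  2 × O: no H
  1 × C: 3 H
  1 × N: no H
  1 × O: 1 H
  1 × S: 1 H
  Total hydrogens = 7.
Molecular formula: C9H7NO3S

C9H7NO3S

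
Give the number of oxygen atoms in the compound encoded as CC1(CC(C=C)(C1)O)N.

The symbol for oxygen appears 1 time in the SMILES.

1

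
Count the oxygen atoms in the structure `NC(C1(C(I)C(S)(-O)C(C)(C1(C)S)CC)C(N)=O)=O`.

3

The symbol for oxygen appears 3 times in the SMILES.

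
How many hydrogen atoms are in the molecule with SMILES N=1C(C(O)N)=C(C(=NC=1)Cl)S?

Hydrogens are implicit in SMILES; fill each atom to its normal valence:
  3 × C (aromatic): no H
  2 × N (aromatic): no H
  1 × C (aromatic): 1 H
  1 × C: 1 H
  1 × Cl: no H
  1 × N: 2 H
  1 × O: 1 H
  1 × S: 1 H
  Total hydrogens = 6.

6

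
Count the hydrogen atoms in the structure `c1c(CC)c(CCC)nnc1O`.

14

Hydrogens are implicit in SMILES; fill each atom to its normal valence:
  3 × C: 2 H each → 6
  3 × C (aromatic): no H
  2 × C: 3 H each → 6
  2 × N (aromatic): no H
  1 × C (aromatic): 1 H
  1 × O: 1 H
  Total hydrogens = 14.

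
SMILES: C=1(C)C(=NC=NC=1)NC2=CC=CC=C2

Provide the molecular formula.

C11H11N3

Heavy atoms from the SMILES: 11 C, 3 N.
Implicit hydrogens by atom environment:
  7 × C (aromatic): 1 H each → 7
  3 × C (aromatic): no H
  2 × N (aromatic): no H
  1 × C: 3 H
  1 × N: 1 H
  Total hydrogens = 11.
Molecular formula: C11H11N3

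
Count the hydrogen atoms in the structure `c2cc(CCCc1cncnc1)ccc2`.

14

Hydrogens are implicit in SMILES; fill each atom to its normal valence:
  8 × C (aromatic): 1 H each → 8
  3 × C: 2 H each → 6
  2 × C (aromatic): no H
  2 × N (aromatic): no H
  Total hydrogens = 14.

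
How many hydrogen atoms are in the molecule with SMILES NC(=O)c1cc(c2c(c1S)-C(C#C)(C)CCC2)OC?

17

Hydrogens are implicit in SMILES; fill each atom to its normal valence:
  5 × C (aromatic): no H
  3 × C: 2 H each → 6
  3 × C: no H
  2 × C: 3 H each → 6
  2 × O: no H
  1 × C (aromatic): 1 H
  1 × C: 1 H
  1 × N: 2 H
  1 × S: 1 H
  Total hydrogens = 17.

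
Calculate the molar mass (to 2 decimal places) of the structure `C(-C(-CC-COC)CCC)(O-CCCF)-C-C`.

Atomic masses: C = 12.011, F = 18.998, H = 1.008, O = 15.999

248.38

Molecular formula: C14H29FO2.
M = 14×12.011 + 1×18.998 + 29×1.008 + 2×15.999 = 248.38 g/mol.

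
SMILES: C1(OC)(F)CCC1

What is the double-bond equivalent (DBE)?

Molecular formula from the SMILES: C5H9FO.
DoU = (2C + 2 + N − H − X)/2 = (2·5 + 2 + 0 − 9 − 1)/2 = 2/2 = 1.
(Structurally: 1 ring(s) + 0 π bond(s) = 1.)

1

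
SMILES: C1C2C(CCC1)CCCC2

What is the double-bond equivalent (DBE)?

2

Molecular formula from the SMILES: C10H18.
DoU = (2C + 2 + N − H − X)/2 = (2·10 + 2 + 0 − 18 − 0)/2 = 4/2 = 2.
(Structurally: 2 ring(s) + 0 π bond(s) = 2.)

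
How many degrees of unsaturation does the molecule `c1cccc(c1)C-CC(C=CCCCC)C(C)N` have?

5

Molecular formula from the SMILES: C17H27N.
DoU = (2C + 2 + N − H − X)/2 = (2·17 + 2 + 1 − 27 − 0)/2 = 10/2 = 5.
(Structurally: 1 ring(s) + 4 π bond(s) = 5.)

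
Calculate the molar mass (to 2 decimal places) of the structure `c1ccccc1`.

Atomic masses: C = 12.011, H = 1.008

Molecular formula: C6H6.
M = 6×12.011 + 6×1.008 = 78.11 g/mol.

78.11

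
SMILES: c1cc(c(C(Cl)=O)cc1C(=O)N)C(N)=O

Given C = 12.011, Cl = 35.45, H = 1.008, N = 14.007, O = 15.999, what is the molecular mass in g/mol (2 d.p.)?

Molecular formula: C9H7ClN2O3.
M = 9×12.011 + 1×35.45 + 7×1.008 + 2×14.007 + 3×15.999 = 226.62 g/mol.

226.62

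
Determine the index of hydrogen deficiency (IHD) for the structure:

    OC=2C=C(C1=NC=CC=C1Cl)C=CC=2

8

Molecular formula from the SMILES: C11H8ClNO.
DoU = (2C + 2 + N − H − X)/2 = (2·11 + 2 + 1 − 8 − 1)/2 = 16/2 = 8.
(Structurally: 2 ring(s) + 6 π bond(s) = 8.)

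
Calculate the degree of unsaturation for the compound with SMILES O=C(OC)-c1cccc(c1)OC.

Molecular formula from the SMILES: C9H10O3.
DoU = (2C + 2 + N − H − X)/2 = (2·9 + 2 + 0 − 10 − 0)/2 = 10/2 = 5.
(Structurally: 1 ring(s) + 4 π bond(s) = 5.)

5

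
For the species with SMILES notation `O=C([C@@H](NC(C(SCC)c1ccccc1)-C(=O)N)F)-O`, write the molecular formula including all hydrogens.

Heavy atoms from the SMILES: 13 C, 1 F, 2 N, 3 O, 1 S.
Implicit hydrogens by atom environment:
  5 × C (aromatic): 1 H each → 5
  3 × C: 1 H each → 3
  2 × C: no H
  2 × O: no H
  1 × C: 3 H
  1 × C: 2 H
  1 × C (aromatic): no H
  1 × F: no H
  1 × N: 2 H
  1 × N: 1 H
  1 × O: 1 H
  1 × S: no H
  Total hydrogens = 17.
Molecular formula: C13H17FN2O3S

C13H17FN2O3S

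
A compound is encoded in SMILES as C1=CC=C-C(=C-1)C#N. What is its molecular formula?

Heavy atoms from the SMILES: 7 C, 1 N.
Implicit hydrogens by atom environment:
  5 × C (aromatic): 1 H each → 5
  1 × C (aromatic): no H
  1 × C: no H
  1 × N: no H
  Total hydrogens = 5.
Molecular formula: C7H5N

C7H5N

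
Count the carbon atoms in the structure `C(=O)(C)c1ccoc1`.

The symbol for carbon appears 6 times in the SMILES. Lowercase c denotes aromatic carbon and counts toward C.

6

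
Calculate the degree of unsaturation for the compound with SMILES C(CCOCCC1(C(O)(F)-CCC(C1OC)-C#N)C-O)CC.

3

Molecular formula from the SMILES: C16H28FNO4.
DoU = (2C + 2 + N − H − X)/2 = (2·16 + 2 + 1 − 28 − 1)/2 = 6/2 = 3.
(Structurally: 1 ring(s) + 2 π bond(s) = 3.)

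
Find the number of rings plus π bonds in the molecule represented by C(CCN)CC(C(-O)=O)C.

Molecular formula from the SMILES: C7H15NO2.
DoU = (2C + 2 + N − H − X)/2 = (2·7 + 2 + 1 − 15 − 0)/2 = 2/2 = 1.
(Structurally: 0 ring(s) + 1 π bond(s) = 1.)

1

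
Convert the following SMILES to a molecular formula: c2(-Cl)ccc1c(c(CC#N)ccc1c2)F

Heavy atoms from the SMILES: 12 C, 1 Cl, 1 F, 1 N.
Implicit hydrogens by atom environment:
  5 × C (aromatic): 1 H each → 5
  5 × C (aromatic): no H
  1 × C: 2 H
  1 × C: no H
  1 × Cl: no H
  1 × F: no H
  1 × N: no H
  Total hydrogens = 7.
Molecular formula: C12H7ClFN

C12H7ClFN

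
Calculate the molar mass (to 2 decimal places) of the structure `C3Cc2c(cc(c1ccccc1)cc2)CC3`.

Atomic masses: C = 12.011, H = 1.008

Molecular formula: C16H16.
M = 16×12.011 + 16×1.008 = 208.30 g/mol.

208.30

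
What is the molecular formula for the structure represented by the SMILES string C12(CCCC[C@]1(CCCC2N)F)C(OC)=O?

Heavy atoms from the SMILES: 12 C, 1 F, 1 N, 2 O.
Implicit hydrogens by atom environment:
  7 × C: 2 H each → 14
  3 × C: no H
  2 × O: no H
  1 × C: 3 H
  1 × C: 1 H
  1 × F: no H
  1 × N: 2 H
  Total hydrogens = 20.
Molecular formula: C12H20FNO2

C12H20FNO2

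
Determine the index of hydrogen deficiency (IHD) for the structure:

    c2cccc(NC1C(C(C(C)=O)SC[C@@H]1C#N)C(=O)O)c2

Molecular formula from the SMILES: C15H16N2O3S.
DoU = (2C + 2 + N − H − X)/2 = (2·15 + 2 + 2 − 16 − 0)/2 = 18/2 = 9.
(Structurally: 2 ring(s) + 7 π bond(s) = 9.)

9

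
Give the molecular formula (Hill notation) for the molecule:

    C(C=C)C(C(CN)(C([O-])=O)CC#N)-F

Heavy atoms from the SMILES: 9 C, 1 F, 2 N, 2 O.
Implicit hydrogens by atom environment:
  4 × C: 2 H each → 8
  3 × C: no H
  2 × C: 1 H each → 2
  1 × F: no H
  1 × N: 2 H
  1 × N: no H
  1 × O: no H
  1 × O (charge -1): no H
  Total hydrogens = 12.
Net charge -1.
Molecular formula: C9H12FN2O2-

C9H12FN2O2-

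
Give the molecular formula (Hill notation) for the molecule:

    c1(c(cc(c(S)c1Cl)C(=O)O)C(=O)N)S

C8H6ClNO3S2

Heavy atoms from the SMILES: 8 C, 1 Cl, 1 N, 3 O, 2 S.
Implicit hydrogens by atom environment:
  5 × C (aromatic): no H
  2 × C: no H
  2 × O: no H
  2 × S: 1 H each → 2
  1 × C (aromatic): 1 H
  1 × Cl: no H
  1 × N: 2 H
  1 × O: 1 H
  Total hydrogens = 6.
Molecular formula: C8H6ClNO3S2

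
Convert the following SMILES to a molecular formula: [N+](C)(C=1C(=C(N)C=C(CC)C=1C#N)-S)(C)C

C12H18N3S+

Heavy atoms from the SMILES: 12 C, 3 N, 1 S.
Implicit hydrogens by atom environment:
  5 × C (aromatic): no H
  4 × C: 3 H each → 12
  1 × C: 2 H
  1 × C (aromatic): 1 H
  1 × C: no H
  1 × N: 2 H
  1 × N: no H
  1 × N (charge +1): no H
  1 × S: 1 H
  Total hydrogens = 18.
Net charge +1.
Molecular formula: C12H18N3S+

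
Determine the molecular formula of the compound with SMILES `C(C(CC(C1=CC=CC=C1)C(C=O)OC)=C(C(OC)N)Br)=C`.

C17H22BrNO3

Heavy atoms from the SMILES: 1 Br, 17 C, 1 N, 3 O.
Implicit hydrogens by atom environment:
  5 × C: 1 H each → 5
  5 × C (aromatic): 1 H each → 5
  3 × O: no H
  2 × C: 3 H each → 6
  2 × C: 2 H each → 4
  2 × C: no H
  1 × Br: no H
  1 × C (aromatic): no H
  1 × N: 2 H
  Total hydrogens = 22.
Molecular formula: C17H22BrNO3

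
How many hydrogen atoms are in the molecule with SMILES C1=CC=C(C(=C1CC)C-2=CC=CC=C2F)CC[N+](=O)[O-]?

16

Hydrogens are implicit in SMILES; fill each atom to its normal valence:
  7 × C (aromatic): 1 H each → 7
  5 × C (aromatic): no H
  3 × C: 2 H each → 6
  1 × C: 3 H
  1 × F: no H
  1 × N (charge +1): no H
  1 × O: no H
  1 × O (charge -1): no H
  Total hydrogens = 16.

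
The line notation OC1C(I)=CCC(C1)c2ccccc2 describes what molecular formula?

C12H13IO

Heavy atoms from the SMILES: 12 C, 1 I, 1 O.
Implicit hydrogens by atom environment:
  5 × C (aromatic): 1 H each → 5
  3 × C: 1 H each → 3
  2 × C: 2 H each → 4
  1 × C: no H
  1 × C (aromatic): no H
  1 × I: no H
  1 × O: 1 H
  Total hydrogens = 13.
Molecular formula: C12H13IO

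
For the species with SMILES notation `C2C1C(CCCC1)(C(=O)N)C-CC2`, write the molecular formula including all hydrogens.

Heavy atoms from the SMILES: 11 C, 1 N, 1 O.
Implicit hydrogens by atom environment:
  8 × C: 2 H each → 16
  2 × C: no H
  1 × C: 1 H
  1 × N: 2 H
  1 × O: no H
  Total hydrogens = 19.
Molecular formula: C11H19NO

C11H19NO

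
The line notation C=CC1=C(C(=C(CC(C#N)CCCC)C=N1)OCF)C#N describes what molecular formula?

C16H18FN3O

Heavy atoms from the SMILES: 16 C, 1 F, 3 N, 1 O.
Implicit hydrogens by atom environment:
  6 × C: 2 H each → 12
  4 × C (aromatic): no H
  2 × C: 1 H each → 2
  2 × C: no H
  2 × N: no H
  1 × C: 3 H
  1 × C (aromatic): 1 H
  1 × F: no H
  1 × N (aromatic): no H
  1 × O: no H
  Total hydrogens = 18.
Molecular formula: C16H18FN3O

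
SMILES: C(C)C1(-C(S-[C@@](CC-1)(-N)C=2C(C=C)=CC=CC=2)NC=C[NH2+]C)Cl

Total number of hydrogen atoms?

27

Hydrogens are implicit in SMILES; fill each atom to its normal valence:
  4 × C: 2 H each → 8
  4 × C: 1 H each → 4
  4 × C (aromatic): 1 H each → 4
  2 × C: 3 H each → 6
  2 × C: no H
  2 × C (aromatic): no H
  1 × Cl: no H
  1 × N: 2 H
  1 × N (charge +1): 2 H
  1 × N: 1 H
  1 × S: no H
  Total hydrogens = 27.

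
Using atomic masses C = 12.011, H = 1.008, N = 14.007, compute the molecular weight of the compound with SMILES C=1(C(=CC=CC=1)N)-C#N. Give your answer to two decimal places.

118.14

Molecular formula: C7H6N2.
M = 7×12.011 + 6×1.008 + 2×14.007 = 118.14 g/mol.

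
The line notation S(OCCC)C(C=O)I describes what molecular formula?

Heavy atoms from the SMILES: 5 C, 1 I, 2 O, 1 S.
Implicit hydrogens by atom environment:
  2 × C: 2 H each → 4
  2 × C: 1 H each → 2
  2 × O: no H
  1 × C: 3 H
  1 × I: no H
  1 × S: no H
  Total hydrogens = 9.
Molecular formula: C5H9IO2S

C5H9IO2S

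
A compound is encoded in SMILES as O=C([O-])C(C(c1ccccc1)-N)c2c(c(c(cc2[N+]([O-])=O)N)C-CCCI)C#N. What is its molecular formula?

C20H20IN4O4-

Heavy atoms from the SMILES: 20 C, 1 I, 4 N, 4 O.
Implicit hydrogens by atom environment:
  6 × C (aromatic): 1 H each → 6
  6 × C (aromatic): no H
  4 × C: 2 H each → 8
  2 × C: 1 H each → 2
  2 × C: no H
  2 × N: 2 H each → 4
  2 × O: no H
  2 × O (charge -1): no H
  1 × I: no H
  1 × N (charge +1): no H
  1 × N: no H
  Total hydrogens = 20.
Net charge -1.
Molecular formula: C20H20IN4O4-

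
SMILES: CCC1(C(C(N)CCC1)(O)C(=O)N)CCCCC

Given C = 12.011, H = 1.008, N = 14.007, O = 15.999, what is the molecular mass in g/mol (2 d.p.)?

Molecular formula: C14H28N2O2.
M = 14×12.011 + 28×1.008 + 2×14.007 + 2×15.999 = 256.39 g/mol.

256.39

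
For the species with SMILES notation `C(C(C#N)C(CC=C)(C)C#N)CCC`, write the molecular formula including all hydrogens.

C12H18N2

Heavy atoms from the SMILES: 12 C, 2 N.
Implicit hydrogens by atom environment:
  5 × C: 2 H each → 10
  3 × C: no H
  2 × C: 3 H each → 6
  2 × C: 1 H each → 2
  2 × N: no H
  Total hydrogens = 18.
Molecular formula: C12H18N2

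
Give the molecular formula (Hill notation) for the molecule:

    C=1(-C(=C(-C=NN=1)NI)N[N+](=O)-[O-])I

Heavy atoms from the SMILES: 4 C, 2 I, 5 N, 2 O.
Implicit hydrogens by atom environment:
  3 × C (aromatic): no H
  2 × I: no H
  2 × N: 1 H each → 2
  2 × N (aromatic): no H
  1 × C (aromatic): 1 H
  1 × N (charge +1): no H
  1 × O: no H
  1 × O (charge -1): no H
  Total hydrogens = 3.
Molecular formula: C4H3I2N5O2

C4H3I2N5O2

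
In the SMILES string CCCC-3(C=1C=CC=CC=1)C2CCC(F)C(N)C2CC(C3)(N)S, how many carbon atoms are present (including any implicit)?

The symbol for carbon appears 19 times in the SMILES.

19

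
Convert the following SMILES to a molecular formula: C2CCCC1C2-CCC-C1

Heavy atoms from the SMILES: 10 C.
Implicit hydrogens by atom environment:
  8 × C: 2 H each → 16
  2 × C: 1 H each → 2
  Total hydrogens = 18.
Molecular formula: C10H18

C10H18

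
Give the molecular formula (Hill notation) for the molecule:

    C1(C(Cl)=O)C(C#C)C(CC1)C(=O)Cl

Heavy atoms from the SMILES: 9 C, 2 Cl, 2 O.
Implicit hydrogens by atom environment:
  4 × C: 1 H each → 4
  3 × C: no H
  2 × C: 2 H each → 4
  2 × Cl: no H
  2 × O: no H
  Total hydrogens = 8.
Molecular formula: C9H8Cl2O2

C9H8Cl2O2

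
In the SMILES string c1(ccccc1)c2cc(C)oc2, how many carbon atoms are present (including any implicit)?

11

The symbol for carbon appears 11 times in the SMILES. Lowercase c denotes aromatic carbon and counts toward C.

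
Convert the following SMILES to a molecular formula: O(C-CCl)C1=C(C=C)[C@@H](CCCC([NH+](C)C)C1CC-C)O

Heavy atoms from the SMILES: 17 C, 1 Cl, 1 N, 2 O.
Implicit hydrogens by atom environment:
  8 × C: 2 H each → 16
  4 × C: 1 H each → 4
  3 × C: 3 H each → 9
  2 × C: no H
  1 × Cl: no H
  1 × N (charge +1): 1 H
  1 × O: 1 H
  1 × O: no H
  Total hydrogens = 31.
Net charge +1.
Molecular formula: C17H31ClNO2+

C17H31ClNO2+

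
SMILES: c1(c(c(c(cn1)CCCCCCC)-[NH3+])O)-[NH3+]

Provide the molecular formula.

Heavy atoms from the SMILES: 12 C, 3 N, 1 O.
Implicit hydrogens by atom environment:
  6 × C: 2 H each → 12
  4 × C (aromatic): no H
  2 × N (charge +1): 3 H each → 6
  1 × C: 3 H
  1 × C (aromatic): 1 H
  1 × N (aromatic): no H
  1 × O: 1 H
  Total hydrogens = 23.
Net charge +2.
Molecular formula: [C12H23N3O]2+

[C12H23N3O]2+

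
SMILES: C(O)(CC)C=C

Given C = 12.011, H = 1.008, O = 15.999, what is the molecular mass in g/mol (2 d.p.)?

86.13

Molecular formula: C5H10O.
M = 5×12.011 + 10×1.008 + 1×15.999 = 86.13 g/mol.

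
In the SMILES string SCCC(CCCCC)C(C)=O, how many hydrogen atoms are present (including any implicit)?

20

Hydrogens are implicit in SMILES; fill each atom to its normal valence:
  6 × C: 2 H each → 12
  2 × C: 3 H each → 6
  1 × C: 1 H
  1 × C: no H
  1 × O: no H
  1 × S: 1 H
  Total hydrogens = 20.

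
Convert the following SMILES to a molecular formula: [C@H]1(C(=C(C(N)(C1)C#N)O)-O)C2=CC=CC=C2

Heavy atoms from the SMILES: 12 C, 2 N, 2 O.
Implicit hydrogens by atom environment:
  5 × C (aromatic): 1 H each → 5
  4 × C: no H
  2 × O: 1 H each → 2
  1 × C: 2 H
  1 × C: 1 H
  1 × C (aromatic): no H
  1 × N: 2 H
  1 × N: no H
  Total hydrogens = 12.
Molecular formula: C12H12N2O2

C12H12N2O2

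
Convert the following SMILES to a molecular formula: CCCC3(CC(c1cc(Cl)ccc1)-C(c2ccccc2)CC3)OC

C22H27ClO

Heavy atoms from the SMILES: 22 C, 1 Cl, 1 O.
Implicit hydrogens by atom environment:
  9 × C (aromatic): 1 H each → 9
  5 × C: 2 H each → 10
  3 × C (aromatic): no H
  2 × C: 3 H each → 6
  2 × C: 1 H each → 2
  1 × C: no H
  1 × Cl: no H
  1 × O: no H
  Total hydrogens = 27.
Molecular formula: C22H27ClO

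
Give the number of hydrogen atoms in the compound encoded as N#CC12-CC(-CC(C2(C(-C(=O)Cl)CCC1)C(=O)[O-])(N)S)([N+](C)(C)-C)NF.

24

Hydrogens are implicit in SMILES; fill each atom to its normal valence:
  7 × C: no H
  5 × C: 2 H each → 10
  3 × C: 3 H each → 9
  2 × O: no H
  1 × C: 1 H
  1 × Cl: no H
  1 × F: no H
  1 × N: 2 H
  1 × N: 1 H
  1 × N: no H
  1 × N (charge +1): no H
  1 × O (charge -1): no H
  1 × S: 1 H
  Total hydrogens = 24.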